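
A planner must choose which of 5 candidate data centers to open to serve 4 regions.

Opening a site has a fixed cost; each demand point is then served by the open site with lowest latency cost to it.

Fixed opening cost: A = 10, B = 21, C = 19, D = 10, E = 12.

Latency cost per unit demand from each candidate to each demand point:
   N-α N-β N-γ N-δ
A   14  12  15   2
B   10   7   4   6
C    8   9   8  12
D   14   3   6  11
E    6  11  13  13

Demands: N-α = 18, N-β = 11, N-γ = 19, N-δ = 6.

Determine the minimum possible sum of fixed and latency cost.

282

Open {A, B, D, E}: assign each demand point to its cheapest open site.
  N-α→E 18×6=108, N-β→D 11×3=33, N-γ→B 19×4=76, N-δ→A 6×2=12
  latency cost 229, fixed 53 → total 282.
Compare {B, D, E}: latency cost 253 + fixed 43 = 296.
Compare {A, D, E}: latency cost 267 + fixed 32 = 299.
Compare {A, B, C, D, E}: latency cost 229 + fixed 72 = 301.
All other subsets cost ≥ 296. Minimum total cost: 282.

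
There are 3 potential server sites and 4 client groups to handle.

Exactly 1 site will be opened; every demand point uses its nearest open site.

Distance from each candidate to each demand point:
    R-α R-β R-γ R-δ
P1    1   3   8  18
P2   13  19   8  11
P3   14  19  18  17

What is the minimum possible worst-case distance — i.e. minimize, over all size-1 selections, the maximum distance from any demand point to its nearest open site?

18

Open {P1}.
  Farthest demand point is R-δ at distance 18 (to P1); all others are ≤ 18.
With {P2} the worst case is 19.
With {P3} the worst case is 19.
No size-1 selection achieves below 18.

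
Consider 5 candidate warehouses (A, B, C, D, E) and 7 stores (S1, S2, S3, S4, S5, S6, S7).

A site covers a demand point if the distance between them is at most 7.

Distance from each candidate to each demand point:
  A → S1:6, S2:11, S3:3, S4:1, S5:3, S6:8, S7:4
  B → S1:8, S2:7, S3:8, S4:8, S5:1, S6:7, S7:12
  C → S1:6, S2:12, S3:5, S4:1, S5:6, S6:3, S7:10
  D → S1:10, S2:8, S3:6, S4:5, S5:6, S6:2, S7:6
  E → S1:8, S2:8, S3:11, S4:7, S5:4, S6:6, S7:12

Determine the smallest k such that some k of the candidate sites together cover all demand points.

Coverage sets (demand points within 7 of each site):
  A: {S1, S3, S4, S5, S7}
  B: {S2, S5, S6}
  C: {S1, S3, S4, S5, S6}
  D: {S3, S4, S5, S6, S7}
  E: {S4, S5, S6}
No single site covers all 7 demand points.
But {A, B} covers everything, so the minimum is 2.

2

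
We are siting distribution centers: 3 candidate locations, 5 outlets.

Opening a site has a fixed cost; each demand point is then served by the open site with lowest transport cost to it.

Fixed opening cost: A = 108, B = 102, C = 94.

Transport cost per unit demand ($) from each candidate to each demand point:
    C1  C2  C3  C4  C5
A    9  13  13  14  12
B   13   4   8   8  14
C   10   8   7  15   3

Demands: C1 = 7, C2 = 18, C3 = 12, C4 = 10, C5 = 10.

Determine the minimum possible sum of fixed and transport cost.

Open {B, C}: assign each demand point to its cheapest open site.
  C1→C 7×10=70, C2→B 18×4=72, C3→C 12×7=84, C4→B 10×8=80, C5→C 10×3=30
  transport cost 336, fixed 196 → total 532.
Compare {C}: transport cost 478 + fixed 94 = 572.
Compare {B}: transport cost 479 + fixed 102 = 581.
Compare {A, B, C}: transport cost 329 + fixed 304 = 633.
All other subsets cost ≥ 572. Minimum total cost: 532.

532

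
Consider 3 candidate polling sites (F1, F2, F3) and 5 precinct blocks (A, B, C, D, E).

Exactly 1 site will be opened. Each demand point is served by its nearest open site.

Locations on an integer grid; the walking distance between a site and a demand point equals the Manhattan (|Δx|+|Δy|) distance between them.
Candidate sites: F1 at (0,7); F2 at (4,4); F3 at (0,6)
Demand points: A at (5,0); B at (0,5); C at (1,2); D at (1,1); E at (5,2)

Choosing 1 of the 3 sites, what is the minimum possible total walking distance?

24

Open {F2}.
  A→F2 5, B→F2 5, C→F2 5, D→F2 6, E→F2 3  ⇒ total 24.
Compare {F3}: total 32.
Compare {F1}: total 37.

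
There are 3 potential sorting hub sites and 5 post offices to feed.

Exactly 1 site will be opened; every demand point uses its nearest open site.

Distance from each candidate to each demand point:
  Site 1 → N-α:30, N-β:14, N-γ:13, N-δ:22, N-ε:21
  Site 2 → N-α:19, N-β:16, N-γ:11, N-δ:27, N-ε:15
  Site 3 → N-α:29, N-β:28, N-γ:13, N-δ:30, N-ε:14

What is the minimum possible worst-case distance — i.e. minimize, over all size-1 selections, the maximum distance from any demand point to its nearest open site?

27

Open {Site 2}.
  Farthest demand point is N-δ at distance 27 (to Site 2); all others are ≤ 27.
With {Site 1} the worst case is 30.
With {Site 3} the worst case is 30.
No size-1 selection achieves below 27.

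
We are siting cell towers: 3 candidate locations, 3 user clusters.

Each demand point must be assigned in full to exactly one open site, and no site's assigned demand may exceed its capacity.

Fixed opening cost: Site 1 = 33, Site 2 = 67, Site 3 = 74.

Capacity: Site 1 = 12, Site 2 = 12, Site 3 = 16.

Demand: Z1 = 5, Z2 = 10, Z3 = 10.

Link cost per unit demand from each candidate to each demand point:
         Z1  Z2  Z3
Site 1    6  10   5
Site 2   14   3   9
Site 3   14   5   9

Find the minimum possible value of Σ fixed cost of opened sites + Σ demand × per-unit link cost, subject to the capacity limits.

Open {Site 1, Site 3}; cheapest assignment that respects the capacities:
  Site 1 (cap 12, load 10): Z3 — cost 10×5 = 50
  Site 3 (cap 16, load 15): Z1, Z2 — cost 5×14 + 10×5 = 120
  Shipping 170, fixed 107 → total 277.
  Any other capacity-feasible assignment to {Site 1, Site 3} ships for at least 170.
Compare {Site 1, Site 2, Site 3}: its best feasible assignment gives total 324.
Compare {Site 2, Site 3}: its best feasible assignment gives total 331.
Every other set of open sites that can feasibly serve all demand totals ≥ 324 even under its best assignment. Minimum: 277.

277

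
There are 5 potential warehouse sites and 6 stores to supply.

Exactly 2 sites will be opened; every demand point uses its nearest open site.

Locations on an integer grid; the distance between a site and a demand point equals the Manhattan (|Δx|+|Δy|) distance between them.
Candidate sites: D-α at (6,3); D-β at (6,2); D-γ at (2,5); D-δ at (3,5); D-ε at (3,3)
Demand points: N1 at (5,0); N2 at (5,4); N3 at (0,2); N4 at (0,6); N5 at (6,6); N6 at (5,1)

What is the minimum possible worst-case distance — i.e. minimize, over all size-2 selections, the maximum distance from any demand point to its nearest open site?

Open {D-α, D-γ}.
  Farthest demand point is N3 at distance 5 (to D-γ); all others are ≤ 5.
With {D-β, D-γ} the worst case is 5.
With {D-γ, D-ε} the worst case is 5.
No size-2 selection achieves below 5.

5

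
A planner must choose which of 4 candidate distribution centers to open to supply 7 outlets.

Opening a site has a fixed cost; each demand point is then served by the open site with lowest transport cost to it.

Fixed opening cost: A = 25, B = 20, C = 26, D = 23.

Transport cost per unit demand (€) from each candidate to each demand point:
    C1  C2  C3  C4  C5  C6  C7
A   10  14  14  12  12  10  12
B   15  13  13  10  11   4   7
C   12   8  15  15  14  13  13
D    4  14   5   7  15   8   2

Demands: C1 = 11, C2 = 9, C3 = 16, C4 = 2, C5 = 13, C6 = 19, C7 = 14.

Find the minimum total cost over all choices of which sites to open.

526

Open {B, C, D}: assign each demand point to its cheapest open site.
  C1→D 11×4=44, C2→C 9×8=72, C3→D 16×5=80, C4→D 2×7=14, C5→B 13×11=143, C6→B 19×4=76, C7→D 14×2=28
  transport cost 457, fixed 69 → total 526.
Compare {B, D}: transport cost 502 + fixed 43 = 545.
Compare {A, B, C, D}: transport cost 457 + fixed 94 = 551.
Compare {A, B, D}: transport cost 502 + fixed 68 = 570.
All other subsets cost ≥ 545. Minimum total cost: 526.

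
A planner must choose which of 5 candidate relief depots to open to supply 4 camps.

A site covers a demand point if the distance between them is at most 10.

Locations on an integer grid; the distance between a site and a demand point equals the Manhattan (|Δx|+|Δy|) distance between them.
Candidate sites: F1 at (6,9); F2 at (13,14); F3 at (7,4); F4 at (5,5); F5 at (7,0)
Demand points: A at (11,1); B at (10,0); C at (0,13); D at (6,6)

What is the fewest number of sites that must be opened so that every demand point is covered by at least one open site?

Coverage sets (demand points within 10 of each site):
  F1: {C, D}
  F2: {}
  F3: {A, B, D}
  F4: {A, B, D}
  F5: {A, B, D}
No single site covers all 4 demand points.
But {F1, F3} covers everything, so the minimum is 2.

2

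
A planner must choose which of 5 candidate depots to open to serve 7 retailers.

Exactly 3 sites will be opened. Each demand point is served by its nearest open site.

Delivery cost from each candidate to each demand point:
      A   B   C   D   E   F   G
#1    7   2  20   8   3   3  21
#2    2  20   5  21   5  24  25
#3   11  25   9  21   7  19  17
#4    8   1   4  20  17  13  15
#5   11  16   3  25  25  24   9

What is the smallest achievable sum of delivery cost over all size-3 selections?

30

Open {#1, #2, #5}.
  A→#2 2, B→#1 2, C→#5 3, D→#1 8, E→#1 3, F→#1 3, G→#5 9  ⇒ total 30.
Compare {#1, #4, #5}: total 34.
Compare {#1, #3, #5}: total 35.
No size-3 selection does better; minimum is 30.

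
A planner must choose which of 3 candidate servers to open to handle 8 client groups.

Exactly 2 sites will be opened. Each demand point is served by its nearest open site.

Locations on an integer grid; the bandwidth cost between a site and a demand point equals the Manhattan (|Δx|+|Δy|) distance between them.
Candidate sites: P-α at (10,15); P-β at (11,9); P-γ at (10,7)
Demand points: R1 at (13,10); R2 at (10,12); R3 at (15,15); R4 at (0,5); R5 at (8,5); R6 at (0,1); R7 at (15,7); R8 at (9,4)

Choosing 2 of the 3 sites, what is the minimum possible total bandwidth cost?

55

Open {P-α, P-γ}.
  R1→P-γ 6, R2→P-α 3, R3→P-α 5, R4→P-γ 12, R5→P-γ 4, R6→P-γ 16, R7→P-γ 5, R8→P-γ 4  ⇒ total 55.
Compare {P-β, P-γ}: total 58.
Compare {P-α, P-β}: total 65.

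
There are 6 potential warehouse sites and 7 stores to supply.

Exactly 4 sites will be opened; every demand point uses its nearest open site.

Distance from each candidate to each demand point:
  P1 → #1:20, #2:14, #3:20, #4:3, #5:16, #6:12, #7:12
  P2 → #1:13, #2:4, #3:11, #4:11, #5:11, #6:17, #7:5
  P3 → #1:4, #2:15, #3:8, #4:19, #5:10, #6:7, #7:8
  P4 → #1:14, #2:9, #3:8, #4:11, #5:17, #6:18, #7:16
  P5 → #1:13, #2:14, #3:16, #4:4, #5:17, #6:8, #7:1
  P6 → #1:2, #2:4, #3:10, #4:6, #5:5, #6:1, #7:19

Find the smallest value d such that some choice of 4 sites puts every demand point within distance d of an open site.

8

Open {P1, P2, P3, P6}.
  Farthest demand point is #3 at distance 8 (to P3); all others are ≤ 8.
With {P1, P2, P4, P6} the worst case is 8.
With {P1, P3, P4, P6} the worst case is 8.
No size-4 selection achieves below 8.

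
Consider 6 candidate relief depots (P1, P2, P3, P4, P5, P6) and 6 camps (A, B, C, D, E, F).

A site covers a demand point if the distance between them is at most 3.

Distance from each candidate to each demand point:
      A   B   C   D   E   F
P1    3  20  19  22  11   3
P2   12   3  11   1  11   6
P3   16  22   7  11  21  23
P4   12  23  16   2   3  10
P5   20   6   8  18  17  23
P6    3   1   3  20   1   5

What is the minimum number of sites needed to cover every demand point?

Coverage sets (demand points within 3 of each site):
  P1: {A, F}
  P2: {B, D}
  P3: {}
  P4: {D, E}
  P5: {}
  P6: {A, B, C, E}
No 2 sites suffice: every size-2 union leaves at least one demand point uncovered.
But {P1, P2, P6} covers everything, so the minimum is 3.

3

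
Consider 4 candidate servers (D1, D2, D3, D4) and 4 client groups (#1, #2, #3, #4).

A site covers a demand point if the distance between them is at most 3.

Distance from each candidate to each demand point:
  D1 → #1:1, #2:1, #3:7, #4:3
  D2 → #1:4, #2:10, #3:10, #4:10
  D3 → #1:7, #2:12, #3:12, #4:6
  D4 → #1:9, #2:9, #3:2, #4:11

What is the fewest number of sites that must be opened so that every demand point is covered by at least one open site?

2

Coverage sets (demand points within 3 of each site):
  D1: {#1, #2, #4}
  D2: {}
  D3: {}
  D4: {#3}
No single site covers all 4 demand points.
But {D1, D4} covers everything, so the minimum is 2.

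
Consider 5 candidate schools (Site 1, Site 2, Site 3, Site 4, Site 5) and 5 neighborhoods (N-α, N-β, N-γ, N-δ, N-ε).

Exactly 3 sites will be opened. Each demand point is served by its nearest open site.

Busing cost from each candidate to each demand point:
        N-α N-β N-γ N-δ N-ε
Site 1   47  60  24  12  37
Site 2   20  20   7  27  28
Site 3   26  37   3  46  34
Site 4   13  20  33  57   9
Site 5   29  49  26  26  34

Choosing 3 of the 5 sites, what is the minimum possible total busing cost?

57

Open {Site 1, Site 3, Site 4}.
  N-α→Site 4 13, N-β→Site 4 20, N-γ→Site 3 3, N-δ→Site 1 12, N-ε→Site 4 9  ⇒ total 57.
Compare {Site 1, Site 2, Site 4}: total 61.
Compare {Site 3, Site 4, Site 5}: total 71.
No size-3 selection does better; minimum is 57.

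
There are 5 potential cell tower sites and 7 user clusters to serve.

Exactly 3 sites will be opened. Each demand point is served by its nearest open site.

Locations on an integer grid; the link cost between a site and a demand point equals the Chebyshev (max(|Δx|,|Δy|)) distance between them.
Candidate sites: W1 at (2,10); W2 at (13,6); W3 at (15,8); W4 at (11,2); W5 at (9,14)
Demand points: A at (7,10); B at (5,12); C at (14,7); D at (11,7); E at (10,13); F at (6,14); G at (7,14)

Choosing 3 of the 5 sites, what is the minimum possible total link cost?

Open {W1, W2, W5}.
  A→W5 4, B→W1 3, C→W2 1, D→W2 2, E→W5 1, F→W5 3, G→W5 2  ⇒ total 16.
Compare {W2, W3, W5}: total 17.
Compare {W2, W4, W5}: total 17.
No size-3 selection does better; minimum is 16.

16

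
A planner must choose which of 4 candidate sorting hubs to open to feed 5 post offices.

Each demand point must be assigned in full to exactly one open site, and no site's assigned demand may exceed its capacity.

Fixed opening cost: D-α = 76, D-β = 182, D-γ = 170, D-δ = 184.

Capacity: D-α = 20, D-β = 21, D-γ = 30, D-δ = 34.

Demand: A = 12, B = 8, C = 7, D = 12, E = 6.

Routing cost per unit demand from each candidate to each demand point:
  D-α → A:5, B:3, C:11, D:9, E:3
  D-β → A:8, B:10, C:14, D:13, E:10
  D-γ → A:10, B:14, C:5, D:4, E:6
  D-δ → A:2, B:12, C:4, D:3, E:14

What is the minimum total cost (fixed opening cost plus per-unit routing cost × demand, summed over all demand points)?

Open {D-α, D-δ}; cheapest assignment that respects the capacities:
  D-α (cap 20, load 14): B, E — cost 8×3 + 6×3 = 42
  D-δ (cap 34, load 31): A, C, D — cost 12×2 + 7×4 + 12×3 = 88
  Shipping 130, fixed 260 → total 390.
  Any other capacity-feasible assignment to {D-α, D-δ} ships for at least 130.
Compare {D-α, D-γ}: its best feasible assignment gives total 449.
Compare {D-α, D-γ, D-δ}: its best feasible assignment gives total 560.
Every other set of open sites that can feasibly serve all demand totals ≥ 449 even under its best assignment. Minimum: 390.

390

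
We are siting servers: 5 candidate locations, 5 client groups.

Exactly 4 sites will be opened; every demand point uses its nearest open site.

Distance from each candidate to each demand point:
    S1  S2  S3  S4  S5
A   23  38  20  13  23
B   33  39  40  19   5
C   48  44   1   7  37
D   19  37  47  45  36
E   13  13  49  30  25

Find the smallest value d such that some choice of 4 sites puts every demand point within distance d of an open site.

Open {A, B, C, E}.
  Farthest demand point is S1 at distance 13 (to E); all others are ≤ 13.
With {B, C, D, E} the worst case is 13.
With {A, B, D, E} the worst case is 20.
No size-4 selection achieves below 13.

13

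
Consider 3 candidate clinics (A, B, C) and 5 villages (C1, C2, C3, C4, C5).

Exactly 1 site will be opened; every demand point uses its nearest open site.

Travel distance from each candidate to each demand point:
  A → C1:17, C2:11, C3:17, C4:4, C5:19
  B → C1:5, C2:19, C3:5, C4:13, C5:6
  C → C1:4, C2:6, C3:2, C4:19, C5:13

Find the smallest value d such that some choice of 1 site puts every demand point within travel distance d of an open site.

19

Open {A}.
  Farthest demand point is C5 at travel distance 19 (to A); all others are ≤ 19.
With {B} the worst case is 19.
With {C} the worst case is 19.
No size-1 selection achieves below 19.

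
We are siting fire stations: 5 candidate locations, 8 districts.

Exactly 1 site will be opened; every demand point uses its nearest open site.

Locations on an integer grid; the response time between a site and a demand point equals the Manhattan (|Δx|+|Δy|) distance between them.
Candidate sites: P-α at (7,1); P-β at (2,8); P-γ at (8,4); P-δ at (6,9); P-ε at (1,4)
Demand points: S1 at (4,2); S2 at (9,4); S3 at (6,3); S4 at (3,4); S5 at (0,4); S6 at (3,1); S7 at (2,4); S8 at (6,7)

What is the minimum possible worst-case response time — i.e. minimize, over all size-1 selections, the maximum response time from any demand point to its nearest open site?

Open {P-γ}.
  Farthest demand point is S5 at response time 8 (to P-γ); all others are ≤ 8.
With {P-ε} the worst case is 8.
With {P-α} the worst case is 10.
No size-1 selection achieves below 8.

8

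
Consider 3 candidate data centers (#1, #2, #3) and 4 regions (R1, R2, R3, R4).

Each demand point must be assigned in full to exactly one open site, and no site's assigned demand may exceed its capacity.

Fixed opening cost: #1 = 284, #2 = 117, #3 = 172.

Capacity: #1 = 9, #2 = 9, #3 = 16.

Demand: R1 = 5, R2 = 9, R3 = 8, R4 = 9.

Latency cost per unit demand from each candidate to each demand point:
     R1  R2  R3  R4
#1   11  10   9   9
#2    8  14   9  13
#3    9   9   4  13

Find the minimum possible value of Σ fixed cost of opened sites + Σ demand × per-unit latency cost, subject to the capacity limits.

852

Open {#1, #2, #3}; cheapest assignment that respects the capacities:
  #1 (cap 9, load 9): R4 — cost 9×9 = 81
  #2 (cap 9, load 8): R3 — cost 8×9 = 72
  #3 (cap 16, load 14): R1, R2 — cost 5×9 + 9×9 = 126
  Shipping 279, fixed 573 → total 852.
  Any other capacity-feasible assignment to {#1, #2, #3} ships for at least 279.
Total demand is 31 and no other set of sites has combined capacity ≥ 31, so {#1, #2, #3} is the only feasible choice of open sites. Minimum: 852.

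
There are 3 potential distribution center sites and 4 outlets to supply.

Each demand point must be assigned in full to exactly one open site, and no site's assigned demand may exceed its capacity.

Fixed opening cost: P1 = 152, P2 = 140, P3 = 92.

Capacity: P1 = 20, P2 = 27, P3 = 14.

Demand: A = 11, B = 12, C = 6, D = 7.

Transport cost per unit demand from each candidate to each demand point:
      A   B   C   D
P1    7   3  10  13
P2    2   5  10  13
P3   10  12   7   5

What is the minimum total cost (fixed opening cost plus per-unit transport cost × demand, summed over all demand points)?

Open {P2, P3}; cheapest assignment that respects the capacities:
  P2 (cap 27, load 23): A, B — cost 11×2 + 12×5 = 82
  P3 (cap 14, load 13): C, D — cost 6×7 + 7×5 = 77
  Shipping 159, fixed 232 → total 391.
  Any other capacity-feasible assignment to {P2, P3} ships for at least 159.
Compare {P1, P2}: its best feasible assignment gives total 501.
Compare {P1, P2, P3}: its best feasible assignment gives total 519.
Every other set of open sites that can feasibly serve all demand totals ≥ 501 even under its best assignment. Minimum: 391.

391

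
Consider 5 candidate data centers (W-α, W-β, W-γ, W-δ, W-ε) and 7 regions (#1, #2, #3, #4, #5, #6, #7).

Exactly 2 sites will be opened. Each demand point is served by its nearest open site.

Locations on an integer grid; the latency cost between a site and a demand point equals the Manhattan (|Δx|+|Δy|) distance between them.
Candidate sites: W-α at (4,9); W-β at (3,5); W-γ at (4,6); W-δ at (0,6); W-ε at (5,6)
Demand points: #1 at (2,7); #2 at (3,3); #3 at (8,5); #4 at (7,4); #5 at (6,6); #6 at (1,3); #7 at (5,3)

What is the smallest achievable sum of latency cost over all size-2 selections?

Open {W-β, W-ε}.
  #1→W-β 3, #2→W-β 2, #3→W-ε 4, #4→W-ε 4, #5→W-ε 1, #6→W-β 4, #7→W-ε 3  ⇒ total 21.
Compare {W-δ, W-ε}: total 24.
Compare {W-β, W-γ}: total 25.
No size-2 selection does better; minimum is 21.

21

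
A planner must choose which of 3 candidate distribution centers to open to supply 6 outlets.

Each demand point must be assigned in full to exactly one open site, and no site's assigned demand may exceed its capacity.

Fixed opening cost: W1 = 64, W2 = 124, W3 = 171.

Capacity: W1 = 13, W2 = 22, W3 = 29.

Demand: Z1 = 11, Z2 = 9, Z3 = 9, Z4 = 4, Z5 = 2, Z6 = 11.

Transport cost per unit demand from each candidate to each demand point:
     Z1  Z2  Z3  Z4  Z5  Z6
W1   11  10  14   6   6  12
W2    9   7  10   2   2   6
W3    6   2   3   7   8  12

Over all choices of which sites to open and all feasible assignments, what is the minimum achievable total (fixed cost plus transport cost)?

Open {W2, W3}; cheapest assignment that respects the capacities:
  W2 (cap 22, load 17): Z4, Z5, Z6 — cost 4×2 + 2×2 + 11×6 = 78
  W3 (cap 29, load 29): Z1, Z2, Z3 — cost 11×6 + 9×2 + 9×3 = 111
  Shipping 189, fixed 295 → total 484.
  Any other capacity-feasible assignment to {W2, W3} ships for at least 189.
Compare {W1, W2, W3}: its best feasible assignment gives total 548.
Every other set of open sites that can feasibly serve all demand totals ≥ 548 even under its best assignment. Minimum: 484.

484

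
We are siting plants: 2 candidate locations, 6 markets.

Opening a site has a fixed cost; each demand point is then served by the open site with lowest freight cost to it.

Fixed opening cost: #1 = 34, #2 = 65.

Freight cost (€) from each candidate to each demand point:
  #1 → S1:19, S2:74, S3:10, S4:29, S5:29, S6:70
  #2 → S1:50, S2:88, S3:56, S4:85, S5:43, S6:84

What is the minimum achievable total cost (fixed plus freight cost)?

265

Open {#1}: assign each demand point to its cheapest open site.
  S1→#1 19, S2→#1 74, S3→#1 10, S4→#1 29, S5→#1 29, S6→#1 70
  freight cost 231, fixed 34 → total 265.
Compare {#1, #2}: freight cost 231 + fixed 99 = 330.
Compare {#2}: freight cost 406 + fixed 65 = 471.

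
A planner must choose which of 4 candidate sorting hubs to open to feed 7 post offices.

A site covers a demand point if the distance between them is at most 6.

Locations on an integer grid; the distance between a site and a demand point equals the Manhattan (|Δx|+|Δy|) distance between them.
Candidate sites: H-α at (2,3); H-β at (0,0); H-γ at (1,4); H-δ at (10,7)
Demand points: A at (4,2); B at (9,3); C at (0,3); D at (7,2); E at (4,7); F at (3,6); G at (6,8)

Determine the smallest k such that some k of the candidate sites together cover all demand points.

Coverage sets (demand points within 6 of each site):
  H-α: {A, C, D, E, F}
  H-β: {A, C}
  H-γ: {A, C, E, F}
  H-δ: {B, E, G}
No single site covers all 7 demand points.
But {H-α, H-δ} covers everything, so the minimum is 2.

2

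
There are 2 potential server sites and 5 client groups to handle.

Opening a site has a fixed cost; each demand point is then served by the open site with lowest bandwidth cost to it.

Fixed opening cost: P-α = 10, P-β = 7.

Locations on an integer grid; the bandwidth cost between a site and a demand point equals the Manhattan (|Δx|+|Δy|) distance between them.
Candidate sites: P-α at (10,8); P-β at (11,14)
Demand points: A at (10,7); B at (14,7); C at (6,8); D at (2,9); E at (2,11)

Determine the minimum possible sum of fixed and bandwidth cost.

Open {P-α}: assign each demand point to its cheapest open site.
  A→P-α 1, B→P-α 5, C→P-α 4, D→P-α 9, E→P-α 11
  bandwidth cost 30, fixed 10 → total 40.
Compare {P-α, P-β}: bandwidth cost 30 + fixed 17 = 47.
Compare {P-β}: bandwidth cost 55 + fixed 7 = 62.

40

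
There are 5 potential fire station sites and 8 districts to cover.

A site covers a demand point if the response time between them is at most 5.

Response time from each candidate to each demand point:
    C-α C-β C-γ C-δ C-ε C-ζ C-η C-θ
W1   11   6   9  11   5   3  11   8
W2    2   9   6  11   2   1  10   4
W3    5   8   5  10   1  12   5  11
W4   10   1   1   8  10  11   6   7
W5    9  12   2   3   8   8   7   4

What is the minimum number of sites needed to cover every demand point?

4

Coverage sets (demand points within 5 of each site):
  W1: {C-ε, C-ζ}
  W2: {C-α, C-ε, C-ζ, C-θ}
  W3: {C-α, C-γ, C-ε, C-η}
  W4: {C-β, C-γ}
  W5: {C-γ, C-δ, C-θ}
No 3 sites suffice: every size-3 union leaves at least one demand point uncovered.
But {W1, W3, W4, W5} covers everything, so the minimum is 4.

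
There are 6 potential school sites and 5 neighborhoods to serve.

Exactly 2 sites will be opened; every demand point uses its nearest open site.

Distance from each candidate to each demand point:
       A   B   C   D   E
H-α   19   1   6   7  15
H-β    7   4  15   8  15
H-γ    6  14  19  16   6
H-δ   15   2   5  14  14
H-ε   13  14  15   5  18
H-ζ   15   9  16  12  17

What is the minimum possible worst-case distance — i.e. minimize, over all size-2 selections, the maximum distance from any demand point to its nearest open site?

7

Open {H-α, H-γ}.
  Farthest demand point is D at distance 7 (to H-α); all others are ≤ 7.
With {H-β, H-δ} the worst case is 14.
With {H-γ, H-δ} the worst case is 14.
No size-2 selection achieves below 7.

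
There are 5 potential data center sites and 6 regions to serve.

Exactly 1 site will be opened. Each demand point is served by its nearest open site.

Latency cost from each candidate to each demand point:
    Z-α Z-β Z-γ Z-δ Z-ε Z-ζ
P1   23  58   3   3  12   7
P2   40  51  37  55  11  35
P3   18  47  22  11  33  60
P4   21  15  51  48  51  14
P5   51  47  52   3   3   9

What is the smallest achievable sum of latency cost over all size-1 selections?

106

Open {P1}.
  Z-α→P1 23, Z-β→P1 58, Z-γ→P1 3, Z-δ→P1 3, Z-ε→P1 12, Z-ζ→P1 7  ⇒ total 106.
Compare {P5}: total 165.
Compare {P3}: total 191.
No size-1 selection does better; minimum is 106.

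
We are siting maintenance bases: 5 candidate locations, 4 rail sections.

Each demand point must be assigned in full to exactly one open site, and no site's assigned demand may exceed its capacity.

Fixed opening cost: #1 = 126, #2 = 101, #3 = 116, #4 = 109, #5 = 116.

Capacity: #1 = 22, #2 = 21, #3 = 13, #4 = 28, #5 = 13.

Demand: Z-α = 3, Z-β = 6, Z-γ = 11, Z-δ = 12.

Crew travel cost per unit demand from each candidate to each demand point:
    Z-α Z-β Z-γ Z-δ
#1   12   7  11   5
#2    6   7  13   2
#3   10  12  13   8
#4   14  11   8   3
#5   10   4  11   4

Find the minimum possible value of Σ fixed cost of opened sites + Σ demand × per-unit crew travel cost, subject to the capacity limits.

382

Open {#2, #4}; cheapest assignment that respects the capacities:
  #2 (cap 21, load 21): Z-α, Z-β, Z-δ — cost 3×6 + 6×7 + 12×2 = 84
  #4 (cap 28, load 11): Z-γ — cost 11×8 = 88
  Shipping 172, fixed 210 → total 382.
  Any other capacity-feasible assignment to {#2, #4} ships for at least 172.
Compare {#4, #5}: its best feasible assignment gives total 403.
Compare {#2, #5}: its best feasible assignment gives total 422.
Every other set of open sites that can feasibly serve all demand totals ≥ 403 even under its best assignment. Minimum: 382.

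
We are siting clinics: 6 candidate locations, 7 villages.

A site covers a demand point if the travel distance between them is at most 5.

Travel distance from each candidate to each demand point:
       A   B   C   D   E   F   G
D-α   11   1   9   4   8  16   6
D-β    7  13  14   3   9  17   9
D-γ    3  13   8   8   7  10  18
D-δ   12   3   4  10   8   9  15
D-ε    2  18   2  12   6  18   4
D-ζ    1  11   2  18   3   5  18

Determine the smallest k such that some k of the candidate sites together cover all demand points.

3

Coverage sets (demand points within 5 of each site):
  D-α: {B, D}
  D-β: {D}
  D-γ: {A}
  D-δ: {B, C}
  D-ε: {A, C, G}
  D-ζ: {A, C, E, F}
No 2 sites suffice: every size-2 union leaves at least one demand point uncovered.
But {D-α, D-ε, D-ζ} covers everything, so the minimum is 3.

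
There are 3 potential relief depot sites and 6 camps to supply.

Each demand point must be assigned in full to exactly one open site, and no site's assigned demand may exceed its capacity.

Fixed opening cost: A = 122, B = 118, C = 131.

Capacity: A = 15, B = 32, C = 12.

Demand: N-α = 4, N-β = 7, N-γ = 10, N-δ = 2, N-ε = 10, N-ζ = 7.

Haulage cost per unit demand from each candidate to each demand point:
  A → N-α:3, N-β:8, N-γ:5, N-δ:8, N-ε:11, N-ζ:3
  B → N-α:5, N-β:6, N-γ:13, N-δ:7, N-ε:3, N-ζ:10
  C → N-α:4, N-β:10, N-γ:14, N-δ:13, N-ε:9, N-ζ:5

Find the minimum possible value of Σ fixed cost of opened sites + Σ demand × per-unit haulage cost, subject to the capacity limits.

Open {A, B}; cheapest assignment that respects the capacities:
  A (cap 15, load 14): N-α, N-γ — cost 4×3 + 10×5 = 62
  B (cap 32, load 26): N-β, N-δ, N-ε, N-ζ — cost 7×6 + 2×7 + 10×3 + 7×10 = 156
  Shipping 218, fixed 240 → total 458.
  Any other capacity-feasible assignment to {A, B} ships for at least 218.
Compare {B, C}: its best feasible assignment gives total 516.
Compare {A, B, C}: its best feasible assignment gives total 554.
Every other set of open sites that can feasibly serve all demand totals ≥ 516 even under its best assignment. Minimum: 458.

458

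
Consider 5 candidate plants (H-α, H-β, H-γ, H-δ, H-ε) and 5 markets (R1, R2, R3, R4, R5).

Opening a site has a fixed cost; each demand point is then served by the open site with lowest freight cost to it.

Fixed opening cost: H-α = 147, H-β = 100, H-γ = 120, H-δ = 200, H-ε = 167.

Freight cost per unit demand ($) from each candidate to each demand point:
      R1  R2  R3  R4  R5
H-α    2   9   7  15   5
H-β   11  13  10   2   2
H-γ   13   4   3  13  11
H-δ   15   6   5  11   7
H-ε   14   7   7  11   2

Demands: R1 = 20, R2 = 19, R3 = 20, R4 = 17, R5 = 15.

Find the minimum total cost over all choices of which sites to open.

Open {H-α, H-β, H-γ}: assign each demand point to its cheapest open site.
  R1→H-α 20×2=40, R2→H-γ 19×4=76, R3→H-γ 20×3=60, R4→H-β 17×2=34, R5→H-β 15×2=30
  freight cost 240, fixed 367 → total 607.
Compare {H-β, H-γ}: freight cost 420 + fixed 220 = 640.
Compare {H-α, H-β}: freight cost 415 + fixed 247 = 662.
Compare {H-α, H-γ}: freight cost 472 + fixed 267 = 739.
All other subsets cost ≥ 640. Minimum total cost: 607.

607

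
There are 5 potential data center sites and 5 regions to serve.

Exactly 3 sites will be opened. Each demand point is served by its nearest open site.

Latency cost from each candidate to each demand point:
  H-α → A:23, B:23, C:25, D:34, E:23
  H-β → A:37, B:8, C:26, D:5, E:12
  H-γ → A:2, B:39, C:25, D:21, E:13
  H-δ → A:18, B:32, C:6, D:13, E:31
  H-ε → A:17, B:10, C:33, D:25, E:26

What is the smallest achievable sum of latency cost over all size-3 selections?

33

Open {H-β, H-γ, H-δ}.
  A→H-γ 2, B→H-β 8, C→H-δ 6, D→H-β 5, E→H-β 12  ⇒ total 33.
Compare {H-γ, H-δ, H-ε}: total 44.
Compare {H-β, H-δ, H-ε}: total 48.
No size-3 selection does better; minimum is 33.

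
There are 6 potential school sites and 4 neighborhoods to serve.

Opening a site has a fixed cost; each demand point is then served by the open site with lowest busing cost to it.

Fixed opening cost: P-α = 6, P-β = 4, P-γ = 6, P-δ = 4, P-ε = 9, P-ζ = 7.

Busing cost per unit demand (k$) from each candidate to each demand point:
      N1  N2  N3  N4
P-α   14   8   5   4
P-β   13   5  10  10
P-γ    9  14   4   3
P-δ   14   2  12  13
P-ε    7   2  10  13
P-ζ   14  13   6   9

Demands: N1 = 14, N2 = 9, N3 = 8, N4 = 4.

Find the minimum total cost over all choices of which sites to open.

Open {P-γ, P-ε}: assign each demand point to its cheapest open site.
  N1→P-ε 14×7=98, N2→P-ε 9×2=18, N3→P-γ 8×4=32, N4→P-γ 4×3=12
  busing cost 160, fixed 15 → total 175.
Compare {P-β, P-γ, P-ε}: busing cost 160 + fixed 19 = 179.
Compare {P-γ, P-δ, P-ε}: busing cost 160 + fixed 19 = 179.
Compare {P-α, P-γ, P-ε}: busing cost 160 + fixed 21 = 181.
All other subsets cost ≥ 179. Minimum total cost: 175.

175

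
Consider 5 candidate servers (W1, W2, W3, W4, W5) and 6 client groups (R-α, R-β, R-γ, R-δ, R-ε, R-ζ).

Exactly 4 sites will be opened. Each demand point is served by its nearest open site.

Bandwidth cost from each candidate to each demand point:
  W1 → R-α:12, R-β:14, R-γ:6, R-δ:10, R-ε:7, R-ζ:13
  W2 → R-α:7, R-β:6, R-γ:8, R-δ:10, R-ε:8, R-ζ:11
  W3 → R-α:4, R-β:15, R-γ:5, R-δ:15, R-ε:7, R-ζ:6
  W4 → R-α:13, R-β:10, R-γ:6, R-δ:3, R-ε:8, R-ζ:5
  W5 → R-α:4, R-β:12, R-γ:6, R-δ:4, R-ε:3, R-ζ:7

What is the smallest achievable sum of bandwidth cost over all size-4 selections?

Open {W2, W3, W4, W5}.
  R-α→W3 4, R-β→W2 6, R-γ→W3 5, R-δ→W4 3, R-ε→W5 3, R-ζ→W4 5  ⇒ total 26.
Compare {W1, W2, W4, W5}: total 27.
Compare {W1, W2, W3, W5}: total 28.
No size-4 selection does better; minimum is 26.

26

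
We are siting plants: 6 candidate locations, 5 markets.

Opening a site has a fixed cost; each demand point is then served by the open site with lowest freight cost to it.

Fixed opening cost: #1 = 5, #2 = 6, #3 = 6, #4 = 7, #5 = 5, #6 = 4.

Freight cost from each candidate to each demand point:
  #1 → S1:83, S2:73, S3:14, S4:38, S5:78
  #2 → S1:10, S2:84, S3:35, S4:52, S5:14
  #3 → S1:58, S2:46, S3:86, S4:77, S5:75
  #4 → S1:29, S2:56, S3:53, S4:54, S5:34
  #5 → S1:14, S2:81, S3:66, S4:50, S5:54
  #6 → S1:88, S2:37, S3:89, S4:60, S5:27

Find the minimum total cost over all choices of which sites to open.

128

Open {#1, #2, #6}: assign each demand point to its cheapest open site.
  S1→#2 10, S2→#6 37, S3→#1 14, S4→#1 38, S5→#2 14
  freight cost 113, fixed 15 → total 128.
Compare {#1, #2, #5, #6}: freight cost 113 + fixed 20 = 133.
Compare {#1, #2, #3, #6}: freight cost 113 + fixed 21 = 134.
Compare {#1, #2, #4, #6}: freight cost 113 + fixed 22 = 135.
All other subsets cost ≥ 133. Minimum total cost: 128.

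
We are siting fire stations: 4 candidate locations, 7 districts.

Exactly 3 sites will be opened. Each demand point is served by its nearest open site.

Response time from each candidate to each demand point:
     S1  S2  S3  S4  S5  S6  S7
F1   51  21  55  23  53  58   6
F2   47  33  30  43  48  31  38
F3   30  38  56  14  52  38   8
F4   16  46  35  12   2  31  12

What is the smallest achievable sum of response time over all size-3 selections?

Open {F1, F2, F4}.
  S1→F4 16, S2→F1 21, S3→F2 30, S4→F4 12, S5→F4 2, S6→F2 31, S7→F1 6  ⇒ total 118.
Compare {F1, F3, F4}: total 123.
Compare {F2, F3, F4}: total 132.
No size-3 selection does better; minimum is 118.

118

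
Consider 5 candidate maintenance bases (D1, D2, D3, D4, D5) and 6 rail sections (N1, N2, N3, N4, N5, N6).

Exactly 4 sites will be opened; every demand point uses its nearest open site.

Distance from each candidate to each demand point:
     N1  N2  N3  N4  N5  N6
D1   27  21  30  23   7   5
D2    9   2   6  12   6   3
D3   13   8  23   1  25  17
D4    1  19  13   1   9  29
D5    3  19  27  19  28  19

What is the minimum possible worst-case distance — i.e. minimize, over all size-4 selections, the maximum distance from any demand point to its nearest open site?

6

Open {D1, D2, D3, D4}.
  Farthest demand point is N3 at distance 6 (to D2); all others are ≤ 6.
With {D1, D2, D3, D5} the worst case is 6.
With {D1, D2, D4, D5} the worst case is 6.
No size-4 selection achieves below 6.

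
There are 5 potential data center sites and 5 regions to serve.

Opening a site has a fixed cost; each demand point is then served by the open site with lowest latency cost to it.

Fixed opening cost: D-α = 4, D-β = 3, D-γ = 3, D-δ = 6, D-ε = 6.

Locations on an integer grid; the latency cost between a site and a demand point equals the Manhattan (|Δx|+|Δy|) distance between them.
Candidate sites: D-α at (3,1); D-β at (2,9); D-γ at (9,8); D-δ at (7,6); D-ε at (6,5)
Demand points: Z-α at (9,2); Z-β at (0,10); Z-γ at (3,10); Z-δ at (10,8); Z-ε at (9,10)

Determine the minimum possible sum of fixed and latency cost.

20

Open {D-β, D-γ}: assign each demand point to its cheapest open site.
  Z-α→D-γ 6, Z-β→D-β 3, Z-γ→D-β 2, Z-δ→D-γ 1, Z-ε→D-γ 2
  latency cost 14, fixed 6 → total 20.
Compare {D-α, D-β, D-γ}: latency cost 14 + fixed 10 = 24.
Compare {D-β, D-γ, D-δ}: latency cost 14 + fixed 12 = 26.
Compare {D-β, D-γ, D-ε}: latency cost 14 + fixed 12 = 26.
All other subsets cost ≥ 24. Minimum total cost: 20.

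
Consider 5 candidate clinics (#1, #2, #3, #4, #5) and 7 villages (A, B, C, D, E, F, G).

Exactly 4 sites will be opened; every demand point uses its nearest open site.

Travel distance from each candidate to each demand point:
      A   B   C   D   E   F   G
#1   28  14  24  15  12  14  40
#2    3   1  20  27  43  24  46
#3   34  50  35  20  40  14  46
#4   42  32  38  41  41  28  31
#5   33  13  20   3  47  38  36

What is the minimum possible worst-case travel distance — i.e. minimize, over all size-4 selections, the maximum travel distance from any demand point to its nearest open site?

Open {#1, #2, #3, #4}.
  Farthest demand point is G at travel distance 31 (to #4); all others are ≤ 31.
With {#1, #2, #4, #5} the worst case is 31.
With {#1, #3, #4, #5} the worst case is 31.
No size-4 selection achieves below 31.

31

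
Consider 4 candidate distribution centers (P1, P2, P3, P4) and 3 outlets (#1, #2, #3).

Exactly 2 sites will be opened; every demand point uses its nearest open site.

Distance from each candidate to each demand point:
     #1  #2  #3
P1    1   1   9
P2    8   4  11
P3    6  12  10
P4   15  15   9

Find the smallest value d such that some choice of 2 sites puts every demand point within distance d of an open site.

Open {P1, P2}.
  Farthest demand point is #3 at distance 9 (to P1); all others are ≤ 9.
With {P1, P3} the worst case is 9.
With {P1, P4} the worst case is 9.
No size-2 selection achieves below 9.

9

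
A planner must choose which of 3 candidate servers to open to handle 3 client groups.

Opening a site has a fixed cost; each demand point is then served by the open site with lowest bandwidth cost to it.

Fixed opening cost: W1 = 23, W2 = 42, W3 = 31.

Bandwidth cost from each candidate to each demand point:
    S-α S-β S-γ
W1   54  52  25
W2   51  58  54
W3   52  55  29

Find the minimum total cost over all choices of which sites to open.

154

Open {W1}: assign each demand point to its cheapest open site.
  S-α→W1 54, S-β→W1 52, S-γ→W1 25
  bandwidth cost 131, fixed 23 → total 154.
Compare {W3}: bandwidth cost 136 + fixed 31 = 167.
Compare {W1, W3}: bandwidth cost 129 + fixed 54 = 183.
Compare {W1, W2}: bandwidth cost 128 + fixed 65 = 193.
All other subsets cost ≥ 167. Minimum total cost: 154.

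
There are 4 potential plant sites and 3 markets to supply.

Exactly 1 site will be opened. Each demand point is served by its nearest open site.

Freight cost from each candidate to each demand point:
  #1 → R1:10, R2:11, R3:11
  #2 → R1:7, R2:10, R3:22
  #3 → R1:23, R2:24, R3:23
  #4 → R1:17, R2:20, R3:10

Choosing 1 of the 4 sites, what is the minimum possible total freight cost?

32

Open {#1}.
  R1→#1 10, R2→#1 11, R3→#1 11  ⇒ total 32.
Compare {#2}: total 39.
Compare {#4}: total 47.
No size-1 selection does better; minimum is 32.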